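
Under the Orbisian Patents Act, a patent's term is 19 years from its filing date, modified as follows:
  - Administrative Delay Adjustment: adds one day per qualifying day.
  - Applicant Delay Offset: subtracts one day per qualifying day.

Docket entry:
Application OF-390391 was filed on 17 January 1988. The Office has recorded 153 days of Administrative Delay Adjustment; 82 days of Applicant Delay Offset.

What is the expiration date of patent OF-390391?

Base term: filing date + 19 years → 17 January 2007.
Administrative Delay Adjustment: +153 days → 19 June 2007.
Applicant Delay Offset: −82 days → 29 March 2007.

2007-03-29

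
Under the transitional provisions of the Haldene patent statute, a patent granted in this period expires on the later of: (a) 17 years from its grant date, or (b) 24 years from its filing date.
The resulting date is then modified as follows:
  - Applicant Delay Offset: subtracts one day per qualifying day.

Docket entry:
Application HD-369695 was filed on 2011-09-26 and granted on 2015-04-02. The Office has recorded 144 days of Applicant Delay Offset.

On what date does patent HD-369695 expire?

2035-05-05

(a) grant + 17 years → 2 April 2032.
(b) filing + 24 years → 26 September 2035.
Later of the two: 26 September 2035.
Applicant Delay Offset: −144 days → 5 May 2035.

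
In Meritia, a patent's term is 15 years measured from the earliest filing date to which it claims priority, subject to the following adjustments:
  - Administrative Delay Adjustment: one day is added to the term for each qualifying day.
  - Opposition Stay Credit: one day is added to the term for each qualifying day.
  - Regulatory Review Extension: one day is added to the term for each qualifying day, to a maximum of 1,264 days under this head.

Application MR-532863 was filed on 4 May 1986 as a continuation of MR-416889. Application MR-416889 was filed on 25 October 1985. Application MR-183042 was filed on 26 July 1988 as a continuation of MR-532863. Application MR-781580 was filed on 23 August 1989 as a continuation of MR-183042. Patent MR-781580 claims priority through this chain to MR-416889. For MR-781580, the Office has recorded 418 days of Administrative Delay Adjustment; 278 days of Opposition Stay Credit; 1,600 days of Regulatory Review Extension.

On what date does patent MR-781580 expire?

2006-03-08

Earliest priority filing: 25 October 1985.
Base term: 25 October 1985 + 15 years → 25 October 2000.
Administrative Delay Adjustment: +418 days → 17 December 2001.
Opposition Stay Credit: +278 days → 21 September 2002.
Regulatory Review Extension: 1600 days claimed exceeds the 1264-day cap, so +1264 days → 8 March 2006.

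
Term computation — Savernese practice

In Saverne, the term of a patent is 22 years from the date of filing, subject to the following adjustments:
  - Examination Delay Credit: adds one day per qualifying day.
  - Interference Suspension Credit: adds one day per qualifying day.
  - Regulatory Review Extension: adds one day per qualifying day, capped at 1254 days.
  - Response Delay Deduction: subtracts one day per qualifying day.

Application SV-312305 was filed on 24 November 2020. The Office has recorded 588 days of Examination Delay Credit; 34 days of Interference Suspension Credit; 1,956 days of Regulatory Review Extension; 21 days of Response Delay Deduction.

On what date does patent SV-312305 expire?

Base term: filing date + 22 years → 24 November 2042.
Examination Delay Credit: +588 days → 4 July 2044.
Interference Suspension Credit: +34 days → 7 August 2044.
Regulatory Review Extension: 1956 days claimed exceeds the 1254-day cap, so +1254 days → 13 January 2048.
Response Delay Deduction: −21 days → 23 December 2047.

2047-12-23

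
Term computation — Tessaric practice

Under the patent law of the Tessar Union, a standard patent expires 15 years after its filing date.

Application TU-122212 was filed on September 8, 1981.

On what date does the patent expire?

1996-09-08

Filing date + 15 years → 8 September 1996.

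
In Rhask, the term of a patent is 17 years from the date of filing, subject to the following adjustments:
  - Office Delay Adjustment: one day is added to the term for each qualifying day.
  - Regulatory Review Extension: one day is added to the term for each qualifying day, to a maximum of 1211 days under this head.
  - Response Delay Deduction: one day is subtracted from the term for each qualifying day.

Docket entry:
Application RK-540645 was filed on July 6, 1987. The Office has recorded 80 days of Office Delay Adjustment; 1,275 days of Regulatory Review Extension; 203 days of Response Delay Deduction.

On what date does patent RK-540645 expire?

2007-06-29

Base term: filing date + 17 years → 6 July 2004.
Office Delay Adjustment: +80 days → 24 September 2004.
Regulatory Review Extension: 1275 days claimed exceeds the 1211-day cap, so +1211 days → 18 January 2008.
Response Delay Deduction: −203 days → 29 June 2007.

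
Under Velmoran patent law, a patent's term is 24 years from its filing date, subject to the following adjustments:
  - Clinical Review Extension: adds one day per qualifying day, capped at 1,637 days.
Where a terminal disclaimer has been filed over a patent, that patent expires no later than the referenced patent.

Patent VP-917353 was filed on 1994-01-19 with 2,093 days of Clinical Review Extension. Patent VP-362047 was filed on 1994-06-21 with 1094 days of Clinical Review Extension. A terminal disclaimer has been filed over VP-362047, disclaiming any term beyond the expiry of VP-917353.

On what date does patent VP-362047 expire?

June 19, 2021

Natural term of VP-362047:
  Base: filing + 24 years → 21 June 2018.
  Clinical Review Extension: 1094 days (within the 1637-day cap) → +1094 days → 19 June 2021.
Expiry of referenced patent VP-917353:
  Base: filing + 24 years → 19 January 2018.
  Clinical Review Extension: 2093 days claimed exceeds the 1637-day cap, so +1637 days → 14 July 2022.
Terminal disclaimer: VP-362047 expires on the earlier of 19 June 2021 and 14 July 2022.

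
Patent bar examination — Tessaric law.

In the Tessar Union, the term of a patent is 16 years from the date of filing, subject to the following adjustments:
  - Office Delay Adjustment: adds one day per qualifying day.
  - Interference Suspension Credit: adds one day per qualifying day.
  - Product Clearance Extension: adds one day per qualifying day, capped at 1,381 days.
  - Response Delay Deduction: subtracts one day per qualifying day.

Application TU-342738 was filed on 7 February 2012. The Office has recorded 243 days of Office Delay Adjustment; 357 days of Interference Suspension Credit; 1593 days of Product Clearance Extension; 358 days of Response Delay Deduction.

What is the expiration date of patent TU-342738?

2032-07-18

Base term: filing date + 16 years → 7 February 2028.
Office Delay Adjustment: +243 days → 7 October 2028.
Interference Suspension Credit: +357 days → 29 September 2029.
Product Clearance Extension: 1593 days claimed exceeds the 1381-day cap, so +1381 days → 11 July 2033.
Response Delay Deduction: −358 days → 18 July 2032.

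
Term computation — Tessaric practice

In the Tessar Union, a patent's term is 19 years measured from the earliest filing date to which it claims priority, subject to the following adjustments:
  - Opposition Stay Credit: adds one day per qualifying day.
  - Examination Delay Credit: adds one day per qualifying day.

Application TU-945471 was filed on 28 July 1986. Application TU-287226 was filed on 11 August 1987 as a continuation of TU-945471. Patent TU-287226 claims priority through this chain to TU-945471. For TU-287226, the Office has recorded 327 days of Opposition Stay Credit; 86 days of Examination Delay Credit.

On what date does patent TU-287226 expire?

Earliest priority filing: 28 July 1986.
Base term: 28 July 1986 + 19 years → 28 July 2005.
Opposition Stay Credit: +327 days → 20 June 2006.
Examination Delay Credit: +86 days → 14 September 2006.

September 14, 2006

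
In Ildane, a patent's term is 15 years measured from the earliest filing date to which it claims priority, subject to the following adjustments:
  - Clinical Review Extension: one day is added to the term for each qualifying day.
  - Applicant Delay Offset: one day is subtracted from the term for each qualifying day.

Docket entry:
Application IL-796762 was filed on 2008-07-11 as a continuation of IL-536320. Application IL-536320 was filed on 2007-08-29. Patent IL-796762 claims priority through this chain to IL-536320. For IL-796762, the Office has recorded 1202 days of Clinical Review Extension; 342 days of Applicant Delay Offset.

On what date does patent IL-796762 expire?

January 5, 2025

Earliest priority filing: 29 August 2007.
Base term: 29 August 2007 + 15 years → 29 August 2022.
Clinical Review Extension: +1202 days → 13 December 2025.
Applicant Delay Offset: −342 days → 5 January 2025.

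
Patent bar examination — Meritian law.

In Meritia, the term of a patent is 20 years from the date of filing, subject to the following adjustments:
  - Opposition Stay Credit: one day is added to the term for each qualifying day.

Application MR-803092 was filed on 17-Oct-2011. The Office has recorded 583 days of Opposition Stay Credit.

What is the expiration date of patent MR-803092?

Base term: filing date + 20 years → 17 October 2031.
Opposition Stay Credit: +583 days → 22 May 2033.

2033-05-22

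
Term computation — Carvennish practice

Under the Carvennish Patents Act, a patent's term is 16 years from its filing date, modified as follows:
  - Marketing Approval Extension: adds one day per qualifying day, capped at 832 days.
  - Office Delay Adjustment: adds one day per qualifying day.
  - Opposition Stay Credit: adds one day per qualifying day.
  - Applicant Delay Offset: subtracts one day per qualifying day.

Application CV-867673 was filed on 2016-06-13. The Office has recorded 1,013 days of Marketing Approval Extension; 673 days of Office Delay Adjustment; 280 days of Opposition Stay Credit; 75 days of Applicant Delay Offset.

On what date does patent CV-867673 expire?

February 17, 2037

Base term: filing date + 16 years → 13 June 2032.
Marketing Approval Extension: 1013 days claimed exceeds the 832-day cap, so +832 days → 23 September 2034.
Office Delay Adjustment: +673 days → 27 July 2036.
Opposition Stay Credit: +280 days → 3 May 2037.
Applicant Delay Offset: −75 days → 17 February 2037.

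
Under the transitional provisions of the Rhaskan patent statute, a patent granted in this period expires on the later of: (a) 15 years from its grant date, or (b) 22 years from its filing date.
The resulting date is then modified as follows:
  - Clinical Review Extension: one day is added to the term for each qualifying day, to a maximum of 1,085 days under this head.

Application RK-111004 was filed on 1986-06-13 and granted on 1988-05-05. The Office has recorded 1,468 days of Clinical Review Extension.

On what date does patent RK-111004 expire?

June 3, 2011

(a) grant + 15 years → 5 May 2003.
(b) filing + 22 years → 13 June 2008.
Later of the two: 13 June 2008.
Clinical Review Extension: 1468 days claimed exceeds the 1085-day cap, so +1085 days → 3 June 2011.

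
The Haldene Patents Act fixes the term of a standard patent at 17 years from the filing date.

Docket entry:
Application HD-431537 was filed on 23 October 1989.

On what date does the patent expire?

Filing date + 17 years → 23 October 2006.

October 23, 2006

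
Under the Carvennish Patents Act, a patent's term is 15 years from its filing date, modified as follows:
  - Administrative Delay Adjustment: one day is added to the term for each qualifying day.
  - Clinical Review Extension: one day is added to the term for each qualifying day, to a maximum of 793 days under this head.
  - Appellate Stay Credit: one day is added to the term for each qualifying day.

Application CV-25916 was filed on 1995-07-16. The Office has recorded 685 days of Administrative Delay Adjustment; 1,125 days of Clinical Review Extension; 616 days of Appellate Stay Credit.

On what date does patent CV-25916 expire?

April 9, 2016

Base term: filing date + 15 years → 16 July 2010.
Administrative Delay Adjustment: +685 days → 31 May 2012.
Clinical Review Extension: 1125 days claimed exceeds the 793-day cap, so +793 days → 2 August 2014.
Appellate Stay Credit: +616 days → 9 April 2016.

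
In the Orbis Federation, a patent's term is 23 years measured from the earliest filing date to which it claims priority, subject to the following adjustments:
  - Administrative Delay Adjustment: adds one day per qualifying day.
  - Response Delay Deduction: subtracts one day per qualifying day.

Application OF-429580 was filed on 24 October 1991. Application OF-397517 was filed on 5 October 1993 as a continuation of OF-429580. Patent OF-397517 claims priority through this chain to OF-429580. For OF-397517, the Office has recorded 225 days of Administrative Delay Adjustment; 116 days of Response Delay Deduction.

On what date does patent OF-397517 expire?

Earliest priority filing: 24 October 1991.
Base term: 24 October 1991 + 23 years → 24 October 2014.
Administrative Delay Adjustment: +225 days → 6 June 2015.
Response Delay Deduction: −116 days → 10 February 2015.

February 10, 2015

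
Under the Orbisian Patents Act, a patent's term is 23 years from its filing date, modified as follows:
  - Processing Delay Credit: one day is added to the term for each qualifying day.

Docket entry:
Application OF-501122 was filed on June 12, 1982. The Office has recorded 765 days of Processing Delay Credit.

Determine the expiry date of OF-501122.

July 17, 2007

Base term: filing date + 23 years → 12 June 2005.
Processing Delay Credit: +765 days → 17 July 2007.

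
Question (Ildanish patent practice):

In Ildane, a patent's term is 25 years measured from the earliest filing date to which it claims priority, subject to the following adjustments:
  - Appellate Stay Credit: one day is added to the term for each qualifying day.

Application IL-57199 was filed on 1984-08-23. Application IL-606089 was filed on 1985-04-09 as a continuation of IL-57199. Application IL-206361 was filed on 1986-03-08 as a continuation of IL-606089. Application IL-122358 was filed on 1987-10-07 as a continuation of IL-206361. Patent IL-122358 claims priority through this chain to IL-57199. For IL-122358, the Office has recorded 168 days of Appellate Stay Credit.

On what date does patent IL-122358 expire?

Earliest priority filing: 23 August 1984.
Base term: 23 August 1984 + 25 years → 23 August 2009.
Appellate Stay Credit: +168 days → 7 February 2010.

2010-02-07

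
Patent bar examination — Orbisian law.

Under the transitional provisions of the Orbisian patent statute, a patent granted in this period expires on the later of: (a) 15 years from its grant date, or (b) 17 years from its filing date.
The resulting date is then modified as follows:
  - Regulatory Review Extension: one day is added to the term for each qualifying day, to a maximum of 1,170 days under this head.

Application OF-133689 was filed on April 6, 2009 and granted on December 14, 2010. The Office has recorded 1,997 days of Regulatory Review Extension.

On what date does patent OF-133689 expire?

June 19, 2029

(a) grant + 15 years → 14 December 2025.
(b) filing + 17 years → 6 April 2026.
Later of the two: 6 April 2026.
Regulatory Review Extension: 1997 days claimed exceeds the 1170-day cap, so +1170 days → 19 June 2029.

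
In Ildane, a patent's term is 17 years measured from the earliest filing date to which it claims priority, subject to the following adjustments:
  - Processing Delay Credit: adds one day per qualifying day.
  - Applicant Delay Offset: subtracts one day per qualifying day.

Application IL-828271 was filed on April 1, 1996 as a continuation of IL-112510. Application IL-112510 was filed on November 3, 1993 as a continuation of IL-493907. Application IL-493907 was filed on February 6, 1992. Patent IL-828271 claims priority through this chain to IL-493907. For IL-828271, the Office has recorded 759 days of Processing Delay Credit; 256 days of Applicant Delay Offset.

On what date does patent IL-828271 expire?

June 24, 2010

Earliest priority filing: 6 February 1992.
Base term: 6 February 1992 + 17 years → 6 February 2009.
Processing Delay Credit: +759 days → 7 March 2011.
Applicant Delay Offset: −256 days → 24 June 2010.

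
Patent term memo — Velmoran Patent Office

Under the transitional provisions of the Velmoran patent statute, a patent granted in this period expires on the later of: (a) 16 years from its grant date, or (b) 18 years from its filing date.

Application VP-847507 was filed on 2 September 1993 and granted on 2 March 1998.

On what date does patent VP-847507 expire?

2014-03-02

(a) grant + 16 years → 2 March 2014.
(b) filing + 18 years → 2 September 2011.
Later of the two: 2 March 2014.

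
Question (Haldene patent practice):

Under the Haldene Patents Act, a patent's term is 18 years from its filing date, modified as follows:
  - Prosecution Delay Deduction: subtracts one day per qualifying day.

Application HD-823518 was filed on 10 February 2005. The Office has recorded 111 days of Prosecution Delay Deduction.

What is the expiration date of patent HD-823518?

Base term: filing date + 18 years → 10 February 2023.
Prosecution Delay Deduction: −111 days → 22 October 2022.

2022-10-22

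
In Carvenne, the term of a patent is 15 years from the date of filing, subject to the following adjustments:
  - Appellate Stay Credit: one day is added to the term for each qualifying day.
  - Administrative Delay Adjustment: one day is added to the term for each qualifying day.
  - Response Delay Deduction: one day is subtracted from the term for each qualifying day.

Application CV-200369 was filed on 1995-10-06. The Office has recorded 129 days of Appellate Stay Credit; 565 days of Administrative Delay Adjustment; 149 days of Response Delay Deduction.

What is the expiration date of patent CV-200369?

April 3, 2012

Base term: filing date + 15 years → 6 October 2010.
Appellate Stay Credit: +129 days → 12 February 2011.
Administrative Delay Adjustment: +565 days → 30 August 2012.
Response Delay Deduction: −149 days → 3 April 2012.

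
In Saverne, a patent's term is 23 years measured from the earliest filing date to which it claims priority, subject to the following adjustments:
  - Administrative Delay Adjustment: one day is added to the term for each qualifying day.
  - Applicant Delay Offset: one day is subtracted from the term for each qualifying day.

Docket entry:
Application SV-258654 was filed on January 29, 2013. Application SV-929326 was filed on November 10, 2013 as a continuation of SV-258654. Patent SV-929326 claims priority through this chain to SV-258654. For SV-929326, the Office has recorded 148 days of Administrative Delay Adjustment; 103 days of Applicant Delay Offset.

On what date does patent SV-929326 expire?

Earliest priority filing: 29 January 2013.
Base term: 29 January 2013 + 23 years → 29 January 2036.
Administrative Delay Adjustment: +148 days → 25 June 2036.
Applicant Delay Offset: −103 days → 14 March 2036.

March 14, 2036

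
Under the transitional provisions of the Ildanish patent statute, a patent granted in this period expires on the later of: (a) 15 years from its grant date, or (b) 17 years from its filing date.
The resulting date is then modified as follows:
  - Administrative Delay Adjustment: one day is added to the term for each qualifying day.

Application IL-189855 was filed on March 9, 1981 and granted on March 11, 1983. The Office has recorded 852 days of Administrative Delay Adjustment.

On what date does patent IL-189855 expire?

(a) grant + 15 years → 11 March 1998.
(b) filing + 17 years → 9 March 1998.
Later of the two: 11 March 1998.
Administrative Delay Adjustment: +852 days → 10 July 2000.

2000-07-10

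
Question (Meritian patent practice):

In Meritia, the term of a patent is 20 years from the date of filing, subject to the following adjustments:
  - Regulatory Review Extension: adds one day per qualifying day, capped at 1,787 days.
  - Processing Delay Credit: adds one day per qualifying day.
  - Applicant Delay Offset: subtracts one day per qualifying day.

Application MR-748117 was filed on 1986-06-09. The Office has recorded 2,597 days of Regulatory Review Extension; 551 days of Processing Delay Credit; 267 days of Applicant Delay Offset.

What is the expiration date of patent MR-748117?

February 9, 2012

Base term: filing date + 20 years → 9 June 2006.
Regulatory Review Extension: 2597 days claimed exceeds the 1787-day cap, so +1787 days → 1 May 2011.
Processing Delay Credit: +551 days → 2 November 2012.
Applicant Delay Offset: −267 days → 9 February 2012.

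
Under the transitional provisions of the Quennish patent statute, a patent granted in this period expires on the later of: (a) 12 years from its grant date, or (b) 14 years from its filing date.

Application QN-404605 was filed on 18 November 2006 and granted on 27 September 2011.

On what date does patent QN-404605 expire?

(a) grant + 12 years → 27 September 2023.
(b) filing + 14 years → 18 November 2020.
Later of the two: 27 September 2023.

September 27, 2023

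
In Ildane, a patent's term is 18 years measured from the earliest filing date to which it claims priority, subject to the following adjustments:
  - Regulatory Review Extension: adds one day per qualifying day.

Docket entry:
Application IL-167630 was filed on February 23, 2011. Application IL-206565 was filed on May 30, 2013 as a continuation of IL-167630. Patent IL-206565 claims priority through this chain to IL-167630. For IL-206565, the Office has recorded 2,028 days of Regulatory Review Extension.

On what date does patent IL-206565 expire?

2034-09-13

Earliest priority filing: 23 February 2011.
Base term: 23 February 2011 + 18 years → 23 February 2029.
Regulatory Review Extension: +2028 days → 13 September 2034.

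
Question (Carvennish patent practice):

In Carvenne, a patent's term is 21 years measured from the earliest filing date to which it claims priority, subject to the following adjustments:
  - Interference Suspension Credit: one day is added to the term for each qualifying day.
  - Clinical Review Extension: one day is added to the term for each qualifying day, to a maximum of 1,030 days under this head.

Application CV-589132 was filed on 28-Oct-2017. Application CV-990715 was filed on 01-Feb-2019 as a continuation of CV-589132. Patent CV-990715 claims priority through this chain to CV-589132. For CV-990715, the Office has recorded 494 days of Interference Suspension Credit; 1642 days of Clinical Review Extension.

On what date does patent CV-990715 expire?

2042-12-30

Earliest priority filing: 28 October 2017.
Base term: 28 October 2017 + 21 years → 28 October 2038.
Interference Suspension Credit: +494 days → 5 March 2040.
Clinical Review Extension: 1642 days claimed exceeds the 1030-day cap, so +1030 days → 30 December 2042.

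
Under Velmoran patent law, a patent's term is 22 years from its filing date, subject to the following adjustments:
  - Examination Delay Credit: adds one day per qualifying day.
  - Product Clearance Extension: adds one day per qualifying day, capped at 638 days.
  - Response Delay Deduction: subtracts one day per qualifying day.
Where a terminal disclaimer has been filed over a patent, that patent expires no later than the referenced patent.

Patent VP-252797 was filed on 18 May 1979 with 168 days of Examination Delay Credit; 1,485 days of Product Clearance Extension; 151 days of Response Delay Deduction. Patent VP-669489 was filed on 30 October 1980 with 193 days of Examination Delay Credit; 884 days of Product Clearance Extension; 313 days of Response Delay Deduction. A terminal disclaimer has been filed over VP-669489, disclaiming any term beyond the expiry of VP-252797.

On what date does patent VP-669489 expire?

2003-03-04

Natural term of VP-669489:
  Base: filing + 22 years → 30 October 2002.
  Examination Delay Credit: +193 days → 11 May 2003.
  Product Clearance Extension: 884 days claimed exceeds the 638-day cap, so +638 days → 7 February 2005.
  Response Delay Deduction: −313 days → 31 March 2004.
Expiry of referenced patent VP-252797:
  Base: filing + 22 years → 18 May 2001.
  Examination Delay Credit: +168 days → 2 November 2001.
  Product Clearance Extension: 1485 days claimed exceeds the 638-day cap, so +638 days → 2 August 2003.
  Response Delay Deduction: −151 days → 4 March 2003.
Terminal disclaimer: VP-669489 expires on the earlier of 31 March 2004 and 4 March 2003.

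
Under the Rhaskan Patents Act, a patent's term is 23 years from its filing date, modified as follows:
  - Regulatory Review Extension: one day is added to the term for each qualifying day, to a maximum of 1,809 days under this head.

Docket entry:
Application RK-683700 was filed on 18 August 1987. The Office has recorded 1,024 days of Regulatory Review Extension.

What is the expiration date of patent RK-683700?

Base term: filing date + 23 years → 18 August 2010.
Regulatory Review Extension: 1024 days (within the 1809-day cap) → +1024 days → 7 June 2013.

2013-06-07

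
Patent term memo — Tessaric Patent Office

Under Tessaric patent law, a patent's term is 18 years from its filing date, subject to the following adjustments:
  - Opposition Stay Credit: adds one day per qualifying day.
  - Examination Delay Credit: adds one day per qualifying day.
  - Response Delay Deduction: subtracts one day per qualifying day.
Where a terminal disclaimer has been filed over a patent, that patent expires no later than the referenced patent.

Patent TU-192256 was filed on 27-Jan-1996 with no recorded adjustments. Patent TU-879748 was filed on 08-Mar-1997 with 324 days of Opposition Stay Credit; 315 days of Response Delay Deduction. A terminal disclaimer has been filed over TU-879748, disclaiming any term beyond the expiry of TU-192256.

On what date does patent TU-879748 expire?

Natural term of TU-879748:
  Base: filing + 18 years → 8 March 2015.
  Opposition Stay Credit: +324 days → 26 January 2016.
  Response Delay Deduction: −315 days → 17 March 2015.
Expiry of referenced patent TU-192256:
  Base: filing + 18 years → 27 January 2014.
Terminal disclaimer: TU-879748 expires on the earlier of 17 March 2015 and 27 January 2014.

2014-01-27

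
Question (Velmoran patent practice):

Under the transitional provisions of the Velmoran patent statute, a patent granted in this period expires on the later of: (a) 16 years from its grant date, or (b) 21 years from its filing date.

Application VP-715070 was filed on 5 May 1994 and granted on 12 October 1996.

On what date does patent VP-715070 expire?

(a) grant + 16 years → 12 October 2012.
(b) filing + 21 years → 5 May 2015.
Later of the two: 5 May 2015.

2015-05-05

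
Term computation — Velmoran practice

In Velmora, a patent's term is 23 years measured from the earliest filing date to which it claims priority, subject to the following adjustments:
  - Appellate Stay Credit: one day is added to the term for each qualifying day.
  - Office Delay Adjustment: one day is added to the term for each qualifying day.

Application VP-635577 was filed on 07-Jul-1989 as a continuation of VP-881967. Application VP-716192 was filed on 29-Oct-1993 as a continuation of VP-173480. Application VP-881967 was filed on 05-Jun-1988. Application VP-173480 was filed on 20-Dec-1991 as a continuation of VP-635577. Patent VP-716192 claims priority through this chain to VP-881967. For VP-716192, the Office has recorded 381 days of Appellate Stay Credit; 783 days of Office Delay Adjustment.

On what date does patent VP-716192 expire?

August 12, 2014

Earliest priority filing: 5 June 1988.
Base term: 5 June 1988 + 23 years → 5 June 2011.
Appellate Stay Credit: +381 days → 20 June 2012.
Office Delay Adjustment: +783 days → 12 August 2014.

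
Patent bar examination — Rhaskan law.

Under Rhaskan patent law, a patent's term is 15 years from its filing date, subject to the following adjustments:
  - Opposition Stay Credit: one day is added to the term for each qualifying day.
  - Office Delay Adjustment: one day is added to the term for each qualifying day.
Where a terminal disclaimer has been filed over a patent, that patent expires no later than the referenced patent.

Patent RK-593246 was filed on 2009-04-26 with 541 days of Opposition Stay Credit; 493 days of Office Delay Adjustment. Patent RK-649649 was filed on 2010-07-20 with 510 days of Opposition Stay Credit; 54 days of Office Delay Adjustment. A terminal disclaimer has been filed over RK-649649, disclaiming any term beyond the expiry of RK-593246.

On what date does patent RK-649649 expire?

Natural term of RK-649649:
  Base: filing + 15 years → 20 July 2025.
  Opposition Stay Credit: +510 days → 12 December 2026.
  Office Delay Adjustment: +54 days → 4 February 2027.
Expiry of referenced patent RK-593246:
  Base: filing + 15 years → 26 April 2024.
  Opposition Stay Credit: +541 days → 19 October 2025.
  Office Delay Adjustment: +493 days → 24 February 2027.
Terminal disclaimer: RK-649649 expires on the earlier of 4 February 2027 and 24 February 2027.

2027-02-04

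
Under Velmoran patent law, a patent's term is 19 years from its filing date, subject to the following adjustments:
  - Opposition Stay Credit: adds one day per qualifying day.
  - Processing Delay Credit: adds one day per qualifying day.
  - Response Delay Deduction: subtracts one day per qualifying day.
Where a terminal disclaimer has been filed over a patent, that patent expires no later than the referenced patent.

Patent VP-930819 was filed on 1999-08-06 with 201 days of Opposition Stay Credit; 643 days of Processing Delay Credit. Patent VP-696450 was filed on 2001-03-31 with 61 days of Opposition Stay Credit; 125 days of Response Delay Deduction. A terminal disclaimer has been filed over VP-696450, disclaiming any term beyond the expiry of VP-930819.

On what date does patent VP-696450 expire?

Natural term of VP-696450:
  Base: filing + 19 years → 31 March 2020.
  Opposition Stay Credit: +61 days → 31 May 2020.
  Response Delay Deduction: −125 days → 27 January 2020.
Expiry of referenced patent VP-930819:
  Base: filing + 19 years → 6 August 2018.
  Opposition Stay Credit: +201 days → 23 February 2019.
  Processing Delay Credit: +643 days → 27 November 2020.
Terminal disclaimer: VP-696450 expires on the earlier of 27 January 2020 and 27 November 2020.

2020-01-27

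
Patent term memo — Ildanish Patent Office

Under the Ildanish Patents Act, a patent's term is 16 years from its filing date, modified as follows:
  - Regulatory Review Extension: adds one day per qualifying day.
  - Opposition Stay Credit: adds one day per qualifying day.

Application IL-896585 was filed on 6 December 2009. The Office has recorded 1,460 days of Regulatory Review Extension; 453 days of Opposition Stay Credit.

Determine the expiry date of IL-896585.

2031-03-03

Base term: filing date + 16 years → 6 December 2025.
Regulatory Review Extension: +1460 days → 5 December 2029.
Opposition Stay Credit: +453 days → 3 March 2031.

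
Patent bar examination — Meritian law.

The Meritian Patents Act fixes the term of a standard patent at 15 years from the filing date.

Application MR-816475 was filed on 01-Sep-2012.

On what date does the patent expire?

September 1, 2027

Filing date + 15 years → 1 September 2027.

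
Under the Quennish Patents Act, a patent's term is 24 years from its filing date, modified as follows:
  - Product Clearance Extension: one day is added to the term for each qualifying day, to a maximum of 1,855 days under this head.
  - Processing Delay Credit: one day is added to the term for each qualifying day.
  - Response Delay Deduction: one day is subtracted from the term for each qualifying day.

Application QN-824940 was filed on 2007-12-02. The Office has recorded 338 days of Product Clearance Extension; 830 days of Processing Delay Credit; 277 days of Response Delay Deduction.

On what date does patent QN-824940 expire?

Base term: filing date + 24 years → 2 December 2031.
Product Clearance Extension: 338 days (within the 1855-day cap) → +338 days → 4 November 2032.
Processing Delay Credit: +830 days → 12 February 2035.
Response Delay Deduction: −277 days → 11 May 2034.

May 11, 2034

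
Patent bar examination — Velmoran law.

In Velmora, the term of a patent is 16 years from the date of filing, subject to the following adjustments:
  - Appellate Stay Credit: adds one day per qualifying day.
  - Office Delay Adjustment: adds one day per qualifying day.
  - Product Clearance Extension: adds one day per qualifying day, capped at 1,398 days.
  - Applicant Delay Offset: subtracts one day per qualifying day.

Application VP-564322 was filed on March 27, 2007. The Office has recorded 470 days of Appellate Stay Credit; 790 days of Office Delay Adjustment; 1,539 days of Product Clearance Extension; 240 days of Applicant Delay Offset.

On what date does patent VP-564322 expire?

Base term: filing date + 16 years → 27 March 2023.
Appellate Stay Credit: +470 days → 9 July 2024.
Office Delay Adjustment: +790 days → 7 September 2026.
Product Clearance Extension: 1539 days claimed exceeds the 1398-day cap, so +1398 days → 6 July 2030.
Applicant Delay Offset: −240 days → 8 November 2029.

2029-11-08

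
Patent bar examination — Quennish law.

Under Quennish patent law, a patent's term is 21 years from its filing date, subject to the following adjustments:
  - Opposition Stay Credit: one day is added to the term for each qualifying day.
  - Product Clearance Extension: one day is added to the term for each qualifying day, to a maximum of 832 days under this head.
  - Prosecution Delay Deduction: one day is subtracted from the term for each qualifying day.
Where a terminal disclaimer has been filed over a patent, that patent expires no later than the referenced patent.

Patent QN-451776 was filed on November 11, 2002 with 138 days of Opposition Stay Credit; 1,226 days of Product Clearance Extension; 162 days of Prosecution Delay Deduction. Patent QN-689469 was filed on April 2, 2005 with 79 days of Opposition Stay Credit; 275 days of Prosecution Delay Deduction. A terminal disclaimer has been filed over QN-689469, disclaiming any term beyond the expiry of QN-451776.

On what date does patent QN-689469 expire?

2025-09-18

Natural term of QN-689469:
  Base: filing + 21 years → 2 April 2026.
  Opposition Stay Credit: +79 days → 20 June 2026.
  Prosecution Delay Deduction: −275 days → 18 September 2025.
Expiry of referenced patent QN-451776:
  Base: filing + 21 years → 11 November 2023.
  Opposition Stay Credit: +138 days → 28 March 2024.
  Product Clearance Extension: 1226 days claimed exceeds the 832-day cap, so +832 days → 8 July 2026.
  Prosecution Delay Deduction: −162 days → 27 January 2026.
Terminal disclaimer: QN-689469 expires on the earlier of 18 September 2025 and 27 January 2026.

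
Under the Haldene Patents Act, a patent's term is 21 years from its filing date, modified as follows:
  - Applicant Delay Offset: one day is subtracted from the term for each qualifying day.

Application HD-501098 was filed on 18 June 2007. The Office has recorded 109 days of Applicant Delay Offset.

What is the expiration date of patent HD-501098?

Base term: filing date + 21 years → 18 June 2028.
Applicant Delay Offset: −109 days → 1 March 2028.

March 1, 2028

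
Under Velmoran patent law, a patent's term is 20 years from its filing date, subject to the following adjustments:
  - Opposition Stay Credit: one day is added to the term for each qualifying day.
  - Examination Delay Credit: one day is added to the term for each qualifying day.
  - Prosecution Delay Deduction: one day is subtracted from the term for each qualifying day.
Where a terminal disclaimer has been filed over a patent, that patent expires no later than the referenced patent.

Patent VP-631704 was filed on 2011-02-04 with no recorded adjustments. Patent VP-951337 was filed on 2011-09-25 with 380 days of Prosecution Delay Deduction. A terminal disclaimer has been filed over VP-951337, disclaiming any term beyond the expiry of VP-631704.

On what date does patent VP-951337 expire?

Natural term of VP-951337:
  Base: filing + 20 years → 25 September 2031.
  Prosecution Delay Deduction: −380 days → 10 September 2030.
Expiry of referenced patent VP-631704:
  Base: filing + 20 years → 4 February 2031.
Terminal disclaimer: VP-951337 expires on the earlier of 10 September 2030 and 4 February 2031.

September 10, 2030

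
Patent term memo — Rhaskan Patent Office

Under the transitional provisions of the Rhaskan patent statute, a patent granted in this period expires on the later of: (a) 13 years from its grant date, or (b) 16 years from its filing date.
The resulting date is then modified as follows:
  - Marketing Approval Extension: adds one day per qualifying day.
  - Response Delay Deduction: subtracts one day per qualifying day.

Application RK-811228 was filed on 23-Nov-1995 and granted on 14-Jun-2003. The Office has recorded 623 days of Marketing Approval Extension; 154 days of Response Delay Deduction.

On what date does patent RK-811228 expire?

2017-09-26

(a) grant + 13 years → 14 June 2016.
(b) filing + 16 years → 23 November 2011.
Later of the two: 14 June 2016.
Marketing Approval Extension: +623 days → 27 February 2018.
Response Delay Deduction: −154 days → 26 September 2017.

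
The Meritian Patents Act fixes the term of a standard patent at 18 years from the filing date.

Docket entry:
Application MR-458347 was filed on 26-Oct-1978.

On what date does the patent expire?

October 26, 1996

Filing date + 18 years → 26 October 1996.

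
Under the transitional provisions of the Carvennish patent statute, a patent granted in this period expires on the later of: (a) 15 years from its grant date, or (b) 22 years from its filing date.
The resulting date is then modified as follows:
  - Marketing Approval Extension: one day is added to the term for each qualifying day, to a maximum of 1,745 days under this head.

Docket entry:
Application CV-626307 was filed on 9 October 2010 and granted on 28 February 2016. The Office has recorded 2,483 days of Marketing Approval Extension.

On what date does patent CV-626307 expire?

July 20, 2037

(a) grant + 15 years → 28 February 2031.
(b) filing + 22 years → 9 October 2032.
Later of the two: 9 October 2032.
Marketing Approval Extension: 2483 days claimed exceeds the 1745-day cap, so +1745 days → 20 July 2037.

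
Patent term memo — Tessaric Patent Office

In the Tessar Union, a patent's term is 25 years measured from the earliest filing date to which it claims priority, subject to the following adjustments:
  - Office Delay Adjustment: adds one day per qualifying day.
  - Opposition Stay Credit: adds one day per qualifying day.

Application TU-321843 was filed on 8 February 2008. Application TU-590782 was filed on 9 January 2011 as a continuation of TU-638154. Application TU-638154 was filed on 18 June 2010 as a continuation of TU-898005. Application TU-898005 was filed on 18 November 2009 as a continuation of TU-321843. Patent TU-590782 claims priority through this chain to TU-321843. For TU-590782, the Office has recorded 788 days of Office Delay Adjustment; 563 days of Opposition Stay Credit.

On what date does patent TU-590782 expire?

Earliest priority filing: 8 February 2008.
Base term: 8 February 2008 + 25 years → 8 February 2033.
Office Delay Adjustment: +788 days → 7 April 2035.
Opposition Stay Credit: +563 days → 21 October 2036.

2036-10-21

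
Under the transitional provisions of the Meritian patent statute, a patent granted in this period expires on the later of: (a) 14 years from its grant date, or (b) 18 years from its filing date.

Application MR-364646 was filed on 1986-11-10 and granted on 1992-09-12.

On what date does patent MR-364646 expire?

September 12, 2006

(a) grant + 14 years → 12 September 2006.
(b) filing + 18 years → 10 November 2004.
Later of the two: 12 September 2006.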